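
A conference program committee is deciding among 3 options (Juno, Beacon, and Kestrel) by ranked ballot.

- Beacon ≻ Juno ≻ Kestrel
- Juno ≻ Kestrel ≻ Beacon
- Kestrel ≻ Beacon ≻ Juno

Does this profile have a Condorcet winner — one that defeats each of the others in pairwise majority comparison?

No

Head-to-head results (3 voters total):
Juno vs Beacon: Beacon wins 2–1.
Juno vs Kestrel: Juno wins 2–1.
Beacon vs Kestrel: Kestrel wins 2–1.
No candidate beats all others: Juno beats Kestrel beats Beacon beats Juno, a majority cycle.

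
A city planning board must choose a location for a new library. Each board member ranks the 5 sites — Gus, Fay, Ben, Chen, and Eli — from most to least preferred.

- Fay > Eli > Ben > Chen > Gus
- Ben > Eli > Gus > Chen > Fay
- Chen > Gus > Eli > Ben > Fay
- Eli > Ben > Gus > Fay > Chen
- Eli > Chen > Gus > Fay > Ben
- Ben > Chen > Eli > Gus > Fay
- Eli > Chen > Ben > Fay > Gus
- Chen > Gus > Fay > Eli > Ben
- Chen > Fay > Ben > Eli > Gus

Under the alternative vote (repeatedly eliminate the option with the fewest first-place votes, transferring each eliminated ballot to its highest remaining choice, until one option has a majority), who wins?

Round 1: Chen 3, Eli 3, Ben 2, Fay 1, Gus 0. Gus has the fewest and is eliminated.
Round 2: Chen 3, Eli 3, Ben 2, Fay 1. Fay has the fewest and is eliminated.
Round 3: Eli 4, Chen 3, Ben 2. Ben has the fewest and is eliminated.
Round 4: Eli 5, Chen 4. Eli has a majority.

Eli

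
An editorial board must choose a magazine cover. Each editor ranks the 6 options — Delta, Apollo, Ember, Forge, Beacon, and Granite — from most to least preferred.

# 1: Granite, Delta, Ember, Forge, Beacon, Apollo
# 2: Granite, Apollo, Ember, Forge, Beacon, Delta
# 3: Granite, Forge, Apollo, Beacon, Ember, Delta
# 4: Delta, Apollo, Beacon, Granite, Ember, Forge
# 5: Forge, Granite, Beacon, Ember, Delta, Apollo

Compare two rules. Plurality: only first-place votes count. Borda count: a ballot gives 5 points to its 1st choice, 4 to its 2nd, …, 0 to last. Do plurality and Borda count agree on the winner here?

Plurality first-place counts: Delta 1, Apollo 0, Ember 0, Forge 1, Beacon 0, Granite 3 → Granite.
Borda totals: Delta 10, Apollo 11, Ember 10, Forge 13, Beacon 10, Granite 21 → Granite.
The two rules agree on Granite.

Yes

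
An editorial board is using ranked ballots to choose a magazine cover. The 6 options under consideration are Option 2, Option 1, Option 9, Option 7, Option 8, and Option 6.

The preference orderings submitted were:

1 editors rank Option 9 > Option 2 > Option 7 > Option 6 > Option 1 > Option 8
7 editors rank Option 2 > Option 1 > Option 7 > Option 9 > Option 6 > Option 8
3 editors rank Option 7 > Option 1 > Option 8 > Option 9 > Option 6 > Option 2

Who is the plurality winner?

First-place vote totals:
  Option 2: 7
  Option 1: 0
  Option 9: 1
  Option 7: 3
  Option 8: 0
  Option 6: 0
Option 2 has the most first-place votes.

Option 2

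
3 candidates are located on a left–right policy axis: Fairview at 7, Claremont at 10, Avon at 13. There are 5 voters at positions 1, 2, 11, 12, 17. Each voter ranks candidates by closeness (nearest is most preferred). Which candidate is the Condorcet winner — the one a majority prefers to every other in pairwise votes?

Claremont

With single-peaked preferences on a line, the Condorcet winner is the candidate closest to the median voter.
The median voter (position 11) is closest to Claremont at 10.
Check: Claremont vs Avon — voters closer to Claremont: 3 of 5.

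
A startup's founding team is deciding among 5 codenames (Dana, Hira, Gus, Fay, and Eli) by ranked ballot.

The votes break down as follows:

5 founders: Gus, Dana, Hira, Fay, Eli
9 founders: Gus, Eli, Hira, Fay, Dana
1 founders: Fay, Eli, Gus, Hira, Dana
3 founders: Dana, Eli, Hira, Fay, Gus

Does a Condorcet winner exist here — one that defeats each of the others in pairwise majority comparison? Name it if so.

Gus

Head-to-head results (18 voters total):
Dana vs Hira: Hira wins 10–8.
Dana vs Gus: Gus wins 15–3.
Dana vs Fay: Fay wins 10–8.
Dana vs Eli: Eli wins 10–8.
Hira vs Gus: Gus wins 15–3.
Hira vs Fay: Hira wins 17–1.
Hira vs Eli: Eli wins 13–5.
Gus vs Fay: Gus wins 14–4.
Gus vs Eli: Gus wins 14–4.
Fay vs Eli: Eli wins 12–6.
Gus beats each rival — Dana (15–3), Hira (15–3), Fay (14–4), Eli (14–4) — so Gus is the Condorcet winner.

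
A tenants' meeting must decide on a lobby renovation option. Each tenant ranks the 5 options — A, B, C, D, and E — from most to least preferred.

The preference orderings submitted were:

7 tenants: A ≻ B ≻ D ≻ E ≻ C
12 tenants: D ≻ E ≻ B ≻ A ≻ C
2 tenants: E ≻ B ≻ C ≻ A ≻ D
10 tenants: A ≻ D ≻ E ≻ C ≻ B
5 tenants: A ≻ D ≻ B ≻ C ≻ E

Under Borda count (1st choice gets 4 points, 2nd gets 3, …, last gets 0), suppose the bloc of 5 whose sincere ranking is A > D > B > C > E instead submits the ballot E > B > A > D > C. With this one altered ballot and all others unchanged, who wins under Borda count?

D

Borda totals with the altered ballot: A 92, B 66, C 14, D 97, E 91.
The winner is unchanged: still D.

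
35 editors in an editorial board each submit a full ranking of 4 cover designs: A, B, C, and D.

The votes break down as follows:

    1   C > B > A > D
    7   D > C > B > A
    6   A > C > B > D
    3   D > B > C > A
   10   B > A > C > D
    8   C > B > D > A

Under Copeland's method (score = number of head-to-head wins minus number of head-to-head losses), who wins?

C

Pairwise results:
  A vs B: B wins 29–6.
  A vs C: C wins 19–16.
  A vs D: D wins 18–17.
  B vs C: C wins 22–13.
  B vs D: B wins 25–10.
  C vs D: C wins 25–10.
Copeland scores (wins − losses):
  A: 0 − 3 = -3
  B: 2 − 1 = 1
  C: 3 − 0 = 3
  D: 1 − 2 = -1
C has the best Copeland score.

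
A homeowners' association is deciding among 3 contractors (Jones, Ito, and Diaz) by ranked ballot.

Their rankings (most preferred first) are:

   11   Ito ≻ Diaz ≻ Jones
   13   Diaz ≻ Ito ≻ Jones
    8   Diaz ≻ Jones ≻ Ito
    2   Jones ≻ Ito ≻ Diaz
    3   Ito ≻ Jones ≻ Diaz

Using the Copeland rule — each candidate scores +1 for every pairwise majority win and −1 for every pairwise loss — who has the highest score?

Diaz

Pairwise results:
  Jones vs Ito: Ito wins 27–10.
  Jones vs Diaz: Diaz wins 32–5.
  Ito vs Diaz: Diaz wins 21–16.
Copeland scores (wins − losses):
  Jones: 0 − 2 = -2
  Ito: 1 − 1 = 0
  Diaz: 2 − 0 = 2
Diaz has the best Copeland score.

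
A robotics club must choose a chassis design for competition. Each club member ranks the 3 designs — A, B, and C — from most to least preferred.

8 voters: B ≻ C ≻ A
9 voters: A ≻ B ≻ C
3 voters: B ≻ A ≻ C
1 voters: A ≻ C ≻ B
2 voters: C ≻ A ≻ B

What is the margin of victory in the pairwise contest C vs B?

17

Ballots ranking C above B: 1+2 = 3.
Ballots ranking B above C: 8+9+3 = 20.
B wins 20–3, a margin of 17.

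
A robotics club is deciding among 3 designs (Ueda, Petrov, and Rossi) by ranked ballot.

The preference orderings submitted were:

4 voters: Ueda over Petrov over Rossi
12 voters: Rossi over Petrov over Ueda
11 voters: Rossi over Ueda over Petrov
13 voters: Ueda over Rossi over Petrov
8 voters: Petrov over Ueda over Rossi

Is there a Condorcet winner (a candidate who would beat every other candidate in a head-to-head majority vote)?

Yes

Head-to-head results (48 voters total):
Ueda vs Petrov: Ueda wins 28–20.
Ueda vs Rossi: Ueda wins 25–23.
Petrov vs Rossi: Rossi wins 36–12.
Ueda beats each rival — Petrov (28–20), Rossi (25–23) — so Ueda is the Condorcet winner.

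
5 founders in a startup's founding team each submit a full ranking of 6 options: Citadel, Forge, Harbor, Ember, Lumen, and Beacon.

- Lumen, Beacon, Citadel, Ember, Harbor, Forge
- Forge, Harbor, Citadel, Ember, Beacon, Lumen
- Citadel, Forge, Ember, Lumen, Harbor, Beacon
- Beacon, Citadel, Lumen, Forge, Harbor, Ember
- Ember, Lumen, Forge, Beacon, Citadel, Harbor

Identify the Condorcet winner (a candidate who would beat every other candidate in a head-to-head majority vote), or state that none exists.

No Condorcet winner

Head-to-head results (5 voters total):
Citadel vs Forge: Citadel wins 3–2.
Citadel vs Harbor: Citadel wins 4–1.
Citadel vs Ember: Citadel wins 4–1.
Citadel vs Lumen: Citadel wins 3–2.
Citadel vs Beacon: Beacon wins 3–2.
Forge vs Harbor: Forge wins 4–1.
Forge vs Ember: Forge wins 3–2.
Forge vs Lumen: Lumen wins 3–2.
Forge vs Beacon: Forge wins 3–2.
Harbor vs Ember: Ember wins 3–2.
Harbor vs Lumen: Lumen wins 4–1.
Harbor vs Beacon: Beacon wins 3–2.
Ember vs Lumen: Ember wins 3–2.
Ember vs Beacon: Ember wins 3–2.
Lumen vs Beacon: Lumen wins 3–2.
No candidate beats all others: Citadel beats Forge beats Beacon beats Citadel, a majority cycle.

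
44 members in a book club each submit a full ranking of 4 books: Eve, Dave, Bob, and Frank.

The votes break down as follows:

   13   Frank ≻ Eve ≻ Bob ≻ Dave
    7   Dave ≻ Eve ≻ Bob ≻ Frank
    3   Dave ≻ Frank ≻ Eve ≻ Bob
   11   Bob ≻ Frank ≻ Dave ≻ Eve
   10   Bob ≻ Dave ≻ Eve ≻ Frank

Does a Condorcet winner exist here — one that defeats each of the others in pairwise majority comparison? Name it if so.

No Condorcet winner

Head-to-head results (44 voters total):
Eve vs Dave: Dave wins 31–13.
Eve vs Bob: Eve wins 23–21.
Eve vs Frank: Frank wins 27–17.
Dave vs Bob: Bob wins 34–10.
Dave vs Frank: Frank wins 24–20.
Bob vs Frank: Bob wins 28–16.
No candidate beats all others: Eve beats Bob beats Dave beats Eve, a majority cycle.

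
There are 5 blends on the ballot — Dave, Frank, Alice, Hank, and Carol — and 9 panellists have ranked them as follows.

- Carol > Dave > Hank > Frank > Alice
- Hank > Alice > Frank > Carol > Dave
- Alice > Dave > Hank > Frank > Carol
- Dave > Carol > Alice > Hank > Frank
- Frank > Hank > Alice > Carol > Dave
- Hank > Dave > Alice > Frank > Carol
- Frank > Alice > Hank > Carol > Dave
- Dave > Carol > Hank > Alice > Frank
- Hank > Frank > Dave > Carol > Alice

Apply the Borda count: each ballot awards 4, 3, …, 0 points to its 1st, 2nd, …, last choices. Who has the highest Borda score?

Hank

Borda scores:
  Dave: 3 + 0 + 3 + 4 + 0 + 3 + 0 + 4 + 2 = 19
  Frank: 1 + 2 + 1 + 0 + 4 + 1 + 4 + 0 + 3 = 16
  Alice: 0 + 3 + 4 + 2 + 2 + 2 + 3 + 1 + 0 = 17
  Hank: 2 + 4 + 2 + 1 + 3 + 4 + 2 + 2 + 4 = 24
  Carol: 4 + 1 + 0 + 3 + 1 + 0 + 1 + 3 + 1 = 14
Hank has the highest total.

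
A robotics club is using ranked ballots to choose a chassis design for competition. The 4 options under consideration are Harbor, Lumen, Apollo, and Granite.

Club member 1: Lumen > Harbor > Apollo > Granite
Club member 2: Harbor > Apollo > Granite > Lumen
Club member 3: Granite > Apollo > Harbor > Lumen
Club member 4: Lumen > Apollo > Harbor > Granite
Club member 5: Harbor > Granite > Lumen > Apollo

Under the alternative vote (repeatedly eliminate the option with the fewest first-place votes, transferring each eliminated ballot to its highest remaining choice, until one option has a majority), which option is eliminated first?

Apollo

Round 1: Harbor 2, Lumen 2, Granite 1, Apollo 0. Apollo has the fewest and is eliminated.
Round 2: Harbor 2, Lumen 2, Granite 1. Granite has the fewest and is eliminated.
Round 3: Harbor 3, Lumen 2. Harbor has a majority.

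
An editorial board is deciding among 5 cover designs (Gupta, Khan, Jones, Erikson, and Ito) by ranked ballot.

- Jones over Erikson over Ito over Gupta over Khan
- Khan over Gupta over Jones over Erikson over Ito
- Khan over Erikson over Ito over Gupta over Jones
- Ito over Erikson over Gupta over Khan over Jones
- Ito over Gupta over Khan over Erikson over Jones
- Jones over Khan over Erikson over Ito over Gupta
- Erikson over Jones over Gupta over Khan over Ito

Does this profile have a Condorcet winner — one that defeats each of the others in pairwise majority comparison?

Head-to-head results (7 voters total):
Gupta vs Khan: Gupta wins 4–3.
Gupta vs Jones: Gupta wins 4–3.
Gupta vs Erikson: Erikson wins 5–2.
Gupta vs Ito: Ito wins 5–2.
Khan vs Jones: Khan wins 4–3.
Khan vs Erikson: Khan wins 4–3.
Khan vs Ito: Khan wins 4–3.
Jones vs Erikson: Erikson wins 4–3.
Jones vs Ito: Jones wins 4–3.
Erikson vs Ito: Erikson wins 5–2.
No candidate beats all others: Gupta beats Khan beats Erikson beats Gupta, a majority cycle.

No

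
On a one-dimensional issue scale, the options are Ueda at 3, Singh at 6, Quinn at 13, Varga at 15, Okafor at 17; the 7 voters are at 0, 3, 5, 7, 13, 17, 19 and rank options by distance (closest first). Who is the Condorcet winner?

Singh

With single-peaked preferences on a line, the Condorcet winner is the candidate closest to the median voter.
The median voter (position 7) is closest to Singh at 6.
Check: Singh vs Okafor — voters closer to Singh: 4 of 7.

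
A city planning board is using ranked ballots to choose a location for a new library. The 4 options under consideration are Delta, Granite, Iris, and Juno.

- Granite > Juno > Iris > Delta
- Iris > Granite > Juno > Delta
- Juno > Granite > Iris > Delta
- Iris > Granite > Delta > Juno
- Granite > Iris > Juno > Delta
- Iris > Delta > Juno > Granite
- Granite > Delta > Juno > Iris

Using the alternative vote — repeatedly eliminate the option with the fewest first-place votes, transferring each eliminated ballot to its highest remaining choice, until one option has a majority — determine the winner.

Granite

Round 1: Granite 3, Iris 3, Juno 1, Delta 0. Delta has the fewest and is eliminated.
Round 2: Granite 3, Iris 3, Juno 1. Juno has the fewest and is eliminated.
Round 3: Granite 4, Iris 3. Granite has a majority.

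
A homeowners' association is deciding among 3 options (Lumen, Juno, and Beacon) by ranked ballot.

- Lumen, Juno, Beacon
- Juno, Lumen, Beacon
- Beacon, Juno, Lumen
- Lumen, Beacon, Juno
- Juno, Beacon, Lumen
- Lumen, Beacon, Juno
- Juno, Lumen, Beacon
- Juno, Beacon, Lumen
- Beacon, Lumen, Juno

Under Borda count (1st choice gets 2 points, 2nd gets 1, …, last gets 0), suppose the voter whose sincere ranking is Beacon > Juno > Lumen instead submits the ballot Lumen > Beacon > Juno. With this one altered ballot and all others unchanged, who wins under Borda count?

Borda totals with the altered ballot: Lumen 11, Juno 9, Beacon 7.
The switch changes the winner from Juno to Lumen.

Lumen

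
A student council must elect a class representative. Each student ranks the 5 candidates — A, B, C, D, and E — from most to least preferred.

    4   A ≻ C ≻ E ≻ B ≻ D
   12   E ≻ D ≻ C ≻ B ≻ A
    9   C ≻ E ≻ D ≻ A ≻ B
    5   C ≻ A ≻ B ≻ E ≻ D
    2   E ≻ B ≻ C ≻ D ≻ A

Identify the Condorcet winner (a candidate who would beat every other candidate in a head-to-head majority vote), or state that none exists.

C

Head-to-head results (32 voters total):
A vs B: A wins 18–14.
A vs C: C wins 28–4.
A vs D: D wins 23–9.
A vs E: E wins 23–9.
B vs C: C wins 30–2.
B vs D: D wins 21–11.
B vs E: E wins 27–5.
C vs D: C wins 20–12.
C vs E: C wins 18–14.
D vs E: E wins 32–0.
C beats each rival — A (28–4), B (30–2), D (20–12), E (18–14) — so C is the Condorcet winner.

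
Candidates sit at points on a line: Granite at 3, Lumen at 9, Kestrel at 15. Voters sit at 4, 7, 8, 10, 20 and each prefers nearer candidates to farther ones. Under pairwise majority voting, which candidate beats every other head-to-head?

Lumen

With single-peaked preferences on a line, the Condorcet winner is the candidate closest to the median voter.
The median voter (position 8) is closest to Lumen at 9.
Check: Lumen vs Kestrel — voters closer to Lumen: 4 of 5.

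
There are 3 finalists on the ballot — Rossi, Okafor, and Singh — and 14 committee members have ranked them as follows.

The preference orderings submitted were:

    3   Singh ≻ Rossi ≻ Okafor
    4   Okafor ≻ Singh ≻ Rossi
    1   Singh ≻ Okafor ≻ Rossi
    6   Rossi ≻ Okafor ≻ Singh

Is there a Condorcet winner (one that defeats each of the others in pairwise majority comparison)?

Head-to-head results (14 voters total):
Rossi vs Okafor: Rossi wins 9–5.
Rossi vs Singh: Singh wins 8–6.
Okafor vs Singh: Okafor wins 10–4.
No candidate beats all others: Rossi beats Okafor beats Singh beats Rossi, a majority cycle.

No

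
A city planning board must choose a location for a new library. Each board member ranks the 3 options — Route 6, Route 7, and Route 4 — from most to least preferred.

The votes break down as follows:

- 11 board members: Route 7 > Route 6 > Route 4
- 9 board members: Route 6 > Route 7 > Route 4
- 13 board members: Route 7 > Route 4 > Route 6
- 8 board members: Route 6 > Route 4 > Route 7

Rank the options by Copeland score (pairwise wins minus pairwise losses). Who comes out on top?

Pairwise results:
  Route 6 vs Route 7: Route 7 wins 24–17.
  Route 6 vs Route 4: Route 6 wins 28–13.
  Route 7 vs Route 4: Route 7 wins 33–8.
Copeland scores (wins − losses):
  Route 6: 1 − 1 = 0
  Route 7: 2 − 0 = 2
  Route 4: 0 − 2 = -2
Route 7 has the best Copeland score.

Route 7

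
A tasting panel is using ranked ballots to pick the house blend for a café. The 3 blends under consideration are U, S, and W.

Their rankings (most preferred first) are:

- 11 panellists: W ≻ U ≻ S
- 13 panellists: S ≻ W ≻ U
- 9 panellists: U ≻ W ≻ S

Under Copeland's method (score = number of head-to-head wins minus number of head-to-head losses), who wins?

Pairwise results:
  U vs S: U wins 20–13.
  U vs W: W wins 24–9.
  S vs W: W wins 20–13.
Copeland scores (wins − losses):
  U: 1 − 1 = 0
  S: 0 − 2 = -2
  W: 2 − 0 = 2
W has the best Copeland score.

W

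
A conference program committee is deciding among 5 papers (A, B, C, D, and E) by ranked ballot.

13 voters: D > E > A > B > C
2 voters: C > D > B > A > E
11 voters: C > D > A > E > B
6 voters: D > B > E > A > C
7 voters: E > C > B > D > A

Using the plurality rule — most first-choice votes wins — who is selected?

D

First-place vote totals:
  A: 0
  B: 0
  C: 13
  D: 19
  E: 7
D has the most first-place votes.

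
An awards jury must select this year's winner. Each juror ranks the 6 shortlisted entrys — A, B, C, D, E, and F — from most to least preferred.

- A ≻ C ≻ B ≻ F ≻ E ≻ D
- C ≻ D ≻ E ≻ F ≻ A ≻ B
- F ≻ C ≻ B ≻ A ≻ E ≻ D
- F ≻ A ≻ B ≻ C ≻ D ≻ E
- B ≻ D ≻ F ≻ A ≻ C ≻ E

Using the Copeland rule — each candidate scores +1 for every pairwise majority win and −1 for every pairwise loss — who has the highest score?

Pairwise results:
  A vs B: A wins 3–2.
  A vs C: A wins 3–2.
  A vs D: A wins 3–2.
  A vs E: A wins 4–1.
  A vs F: F wins 4–1.
  B vs C: C wins 3–2.
  B vs D: B wins 4–1.
  B vs E: B wins 4–1.
  B vs F: F wins 3–2.
  C vs D: C wins 4–1.
  C vs E: C wins 5–0.
  C vs F: F wins 3–2.
  D vs E: D wins 3–2.
  D vs F: F wins 3–2.
  E vs F: F wins 4–1.
Copeland scores (wins − losses):
  A: 4 − 1 = 3
  B: 2 − 3 = -1
  C: 3 − 2 = 1
  D: 1 − 4 = -3
  E: 0 − 5 = -5
  F: 5 − 0 = 5
F has the best Copeland score.

F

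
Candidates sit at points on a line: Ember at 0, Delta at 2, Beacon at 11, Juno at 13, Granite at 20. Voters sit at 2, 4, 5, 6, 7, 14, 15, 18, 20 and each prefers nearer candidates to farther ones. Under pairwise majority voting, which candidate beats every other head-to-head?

Beacon

With single-peaked preferences on a line, the Condorcet winner is the candidate closest to the median voter.
The median voter (position 7) is closest to Beacon at 11.
Check: Beacon vs Ember — voters closer to Beacon: 6 of 9.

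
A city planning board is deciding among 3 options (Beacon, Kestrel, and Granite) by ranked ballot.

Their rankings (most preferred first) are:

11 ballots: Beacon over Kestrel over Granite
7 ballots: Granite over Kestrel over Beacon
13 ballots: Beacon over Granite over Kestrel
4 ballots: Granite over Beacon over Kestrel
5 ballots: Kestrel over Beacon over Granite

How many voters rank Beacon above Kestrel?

Ballots ranking Beacon above Kestrel: 11+13+4 = 28.
Ballots ranking Kestrel above Beacon: 7+5 = 12.
So 28 of 40 voters prefer Beacon to Kestrel.

28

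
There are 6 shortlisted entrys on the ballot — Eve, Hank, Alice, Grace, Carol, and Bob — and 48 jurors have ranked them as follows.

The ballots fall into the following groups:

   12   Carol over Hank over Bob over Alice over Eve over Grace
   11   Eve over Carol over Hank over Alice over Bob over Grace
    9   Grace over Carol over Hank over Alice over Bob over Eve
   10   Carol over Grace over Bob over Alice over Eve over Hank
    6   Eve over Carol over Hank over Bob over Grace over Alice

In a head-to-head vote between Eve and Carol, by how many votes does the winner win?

Ballots ranking Eve above Carol: 11+6 = 17.
Ballots ranking Carol above Eve: 12+9+10 = 31.
Carol wins 31–17, a margin of 14.

14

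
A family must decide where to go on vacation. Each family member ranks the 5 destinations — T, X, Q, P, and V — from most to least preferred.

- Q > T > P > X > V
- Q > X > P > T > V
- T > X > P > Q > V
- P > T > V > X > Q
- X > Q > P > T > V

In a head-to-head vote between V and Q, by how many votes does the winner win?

3

Ballots ranking V above Q: 1.
Ballots ranking Q above V: 4.
Q wins 4–1, a margin of 3.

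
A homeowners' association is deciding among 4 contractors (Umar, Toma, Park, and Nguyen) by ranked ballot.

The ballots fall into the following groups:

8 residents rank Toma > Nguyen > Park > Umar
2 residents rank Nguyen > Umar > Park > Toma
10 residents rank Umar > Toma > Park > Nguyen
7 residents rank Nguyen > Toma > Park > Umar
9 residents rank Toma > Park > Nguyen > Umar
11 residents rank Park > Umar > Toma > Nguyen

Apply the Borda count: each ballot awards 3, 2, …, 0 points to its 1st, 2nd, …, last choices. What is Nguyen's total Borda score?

Borda scores:
  Umar: 8·0 + 2·2 + 10·3 + 7·0 + 9·0 + 11·2 = 56
  Toma: 8·3 + 2·0 + 10·2 + 7·2 + 9·3 + 11·1 = 96
  Park: 8·1 + 2·1 + 10·1 + 7·1 + 9·2 + 11·3 = 78
  Nguyen: 8·2 + 2·3 + 10·0 + 7·3 + 9·1 + 11·0 = 52

52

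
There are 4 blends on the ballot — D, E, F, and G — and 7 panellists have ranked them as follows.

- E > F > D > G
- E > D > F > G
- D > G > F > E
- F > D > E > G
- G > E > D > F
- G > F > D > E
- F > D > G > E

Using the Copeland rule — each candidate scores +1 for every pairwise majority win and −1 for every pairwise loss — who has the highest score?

Pairwise results:
  D vs E: D wins 4–3.
  D vs F: F wins 4–3.
  D vs G: D wins 5–2.
  E vs F: F wins 4–3.
  E vs G: G wins 4–3.
  F vs G: F wins 4–3.
Copeland scores (wins − losses):
  D: 2 − 1 = 1
  E: 0 − 3 = -3
  F: 3 − 0 = 3
  G: 1 − 2 = -1
F has the best Copeland score.

F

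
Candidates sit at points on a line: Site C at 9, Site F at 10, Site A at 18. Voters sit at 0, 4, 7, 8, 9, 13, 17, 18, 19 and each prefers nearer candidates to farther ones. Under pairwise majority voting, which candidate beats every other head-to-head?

Site C

With single-peaked preferences on a line, the Condorcet winner is the candidate closest to the median voter.
The median voter (position 9) is closest to Site C at 9.
Check: Site C vs Site F — voters closer to Site C: 5 of 9.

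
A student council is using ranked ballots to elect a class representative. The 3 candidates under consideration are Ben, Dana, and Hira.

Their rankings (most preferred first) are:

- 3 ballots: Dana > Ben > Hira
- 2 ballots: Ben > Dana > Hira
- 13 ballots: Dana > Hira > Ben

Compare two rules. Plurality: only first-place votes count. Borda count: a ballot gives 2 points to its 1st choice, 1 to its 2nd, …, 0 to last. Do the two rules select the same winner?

Yes

Plurality first-place counts: Ben 2, Dana 16, Hira 0 → Dana.
Borda totals: Ben 7, Dana 34, Hira 13 → Dana.
The two rules agree on Dana.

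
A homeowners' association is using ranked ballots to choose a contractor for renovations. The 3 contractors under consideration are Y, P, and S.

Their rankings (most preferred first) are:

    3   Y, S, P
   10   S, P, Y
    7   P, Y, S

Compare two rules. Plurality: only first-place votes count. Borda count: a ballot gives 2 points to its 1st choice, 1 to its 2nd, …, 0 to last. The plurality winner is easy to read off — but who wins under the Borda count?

P

Plurality first-place counts: Y 3, P 7, S 10 → S.
Borda totals: Y 13, P 24, S 23 → P.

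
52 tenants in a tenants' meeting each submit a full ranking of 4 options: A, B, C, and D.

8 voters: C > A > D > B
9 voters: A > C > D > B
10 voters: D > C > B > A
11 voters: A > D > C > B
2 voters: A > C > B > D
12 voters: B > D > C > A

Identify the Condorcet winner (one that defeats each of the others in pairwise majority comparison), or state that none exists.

None — there is no Condorcet winner

Head-to-head results (52 voters total):
A vs B: A wins 30–22.
A vs C: C wins 30–22.
A vs D: A wins 30–22.
B vs C: C wins 40–12.
B vs D: D wins 38–14.
C vs D: D wins 33–19.
No candidate beats all others: A beats D beats C beats A, a majority cycle.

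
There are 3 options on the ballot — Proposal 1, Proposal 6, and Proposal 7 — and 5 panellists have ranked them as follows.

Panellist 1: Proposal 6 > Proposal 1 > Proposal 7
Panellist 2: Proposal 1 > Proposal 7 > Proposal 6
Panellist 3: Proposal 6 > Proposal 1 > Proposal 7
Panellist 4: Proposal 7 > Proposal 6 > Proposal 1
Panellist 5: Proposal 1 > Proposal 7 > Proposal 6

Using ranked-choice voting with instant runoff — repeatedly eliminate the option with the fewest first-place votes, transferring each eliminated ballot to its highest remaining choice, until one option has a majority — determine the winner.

Proposal 6

Round 1: Proposal 1 2, Proposal 6 2, Proposal 7 1. Proposal 7 has the fewest and is eliminated.
Round 2: Proposal 6 3, Proposal 1 2. Proposal 6 has a majority.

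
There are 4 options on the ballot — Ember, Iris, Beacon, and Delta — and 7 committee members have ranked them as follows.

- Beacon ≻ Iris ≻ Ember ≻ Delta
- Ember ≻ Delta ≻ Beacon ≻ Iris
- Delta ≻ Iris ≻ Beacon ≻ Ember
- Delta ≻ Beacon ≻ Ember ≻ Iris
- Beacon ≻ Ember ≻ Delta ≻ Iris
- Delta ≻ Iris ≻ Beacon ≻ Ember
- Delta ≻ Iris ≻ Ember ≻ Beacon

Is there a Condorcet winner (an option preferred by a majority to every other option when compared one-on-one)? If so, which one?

Head-to-head results (7 voters total):
Ember vs Iris: Iris wins 4–3.
Ember vs Beacon: Beacon wins 5–2.
Ember vs Delta: Delta wins 4–3.
Iris vs Beacon: Beacon wins 4–3.
Iris vs Delta: Delta wins 6–1.
Beacon vs Delta: Delta wins 5–2.
Delta beats each rival — Ember (4–3), Iris (6–1), Beacon (5–2) — so Delta is the Condorcet winner.

Delta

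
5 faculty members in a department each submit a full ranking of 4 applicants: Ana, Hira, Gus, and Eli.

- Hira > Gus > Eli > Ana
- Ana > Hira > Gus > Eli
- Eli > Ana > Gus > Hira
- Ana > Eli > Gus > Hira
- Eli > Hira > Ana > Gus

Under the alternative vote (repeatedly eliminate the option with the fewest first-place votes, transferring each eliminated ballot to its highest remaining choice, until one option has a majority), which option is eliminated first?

Round 1: Ana 2, Eli 2, Hira 1, Gus 0. Gus has the fewest and is eliminated.
Round 2: Ana 2, Eli 2, Hira 1. Hira has the fewest and is eliminated.
Round 3: Eli 3, Ana 2. Eli has a majority.

Gus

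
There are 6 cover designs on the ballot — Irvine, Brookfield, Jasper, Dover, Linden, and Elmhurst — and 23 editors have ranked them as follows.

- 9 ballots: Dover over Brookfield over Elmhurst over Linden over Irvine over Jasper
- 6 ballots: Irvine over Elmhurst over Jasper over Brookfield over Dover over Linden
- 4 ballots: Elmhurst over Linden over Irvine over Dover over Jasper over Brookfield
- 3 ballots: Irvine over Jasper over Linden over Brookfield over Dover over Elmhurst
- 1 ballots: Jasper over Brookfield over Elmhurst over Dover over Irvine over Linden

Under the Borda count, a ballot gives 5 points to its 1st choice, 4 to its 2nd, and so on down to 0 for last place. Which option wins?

Borda scores:
  Irvine: 9·1 + 6·5 + 4·3 + 3·5 + 1 = 67
  Brookfield: 9·4 + 6·2 + 4·0 + 3·2 + 4 = 58
  Jasper: 9·0 + 6·3 + 4·1 + 3·4 + 5 = 39
  Dover: 9·5 + 6·1 + 4·2 + 3·1 + 2 = 64
  Linden: 9·2 + 6·0 + 4·4 + 3·3 + 0 = 43
  Elmhurst: 9·3 + 6·4 + 4·5 + 3·0 + 3 = 74
Elmhurst has the highest total.

Elmhurst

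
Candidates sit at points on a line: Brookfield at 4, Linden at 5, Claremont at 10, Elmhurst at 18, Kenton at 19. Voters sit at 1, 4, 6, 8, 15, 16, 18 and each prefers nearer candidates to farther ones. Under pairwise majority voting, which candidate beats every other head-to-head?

With single-peaked preferences on a line, the Condorcet winner is the candidate closest to the median voter.
The median voter (position 8) is closest to Claremont at 10.
Check: Claremont vs Linden — voters closer to Claremont: 4 of 7.

Claremont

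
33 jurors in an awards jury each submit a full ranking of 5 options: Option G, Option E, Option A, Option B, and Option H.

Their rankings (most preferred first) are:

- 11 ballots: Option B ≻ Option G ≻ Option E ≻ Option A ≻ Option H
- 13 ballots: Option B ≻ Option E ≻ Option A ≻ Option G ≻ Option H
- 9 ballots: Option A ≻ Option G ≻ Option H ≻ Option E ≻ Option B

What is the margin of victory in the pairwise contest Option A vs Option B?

Ballots ranking Option A above Option B: 9.
Ballots ranking Option B above Option A: 11+13 = 24.
Option B wins 24–9, a margin of 15.

15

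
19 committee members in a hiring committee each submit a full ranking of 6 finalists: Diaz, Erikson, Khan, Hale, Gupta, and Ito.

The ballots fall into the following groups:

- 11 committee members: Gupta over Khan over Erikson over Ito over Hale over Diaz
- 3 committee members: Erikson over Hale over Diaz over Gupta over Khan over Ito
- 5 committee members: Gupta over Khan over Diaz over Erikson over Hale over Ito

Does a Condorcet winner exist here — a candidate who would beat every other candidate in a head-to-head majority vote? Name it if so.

Gupta

Head-to-head results (19 voters total):
Diaz vs Erikson: Erikson wins 14–5.
Diaz vs Khan: Khan wins 16–3.
Diaz vs Hale: Hale wins 14–5.
Diaz vs Gupta: Gupta wins 16–3.
Diaz vs Ito: Ito wins 11–8.
Erikson vs Khan: Khan wins 16–3.
Erikson vs Hale: Erikson wins 19–0.
Erikson vs Gupta: Gupta wins 16–3.
Erikson vs Ito: Erikson wins 19–0.
Khan vs Hale: Khan wins 16–3.
Khan vs Gupta: Gupta wins 19–0.
Khan vs Ito: Khan wins 19–0.
Hale vs Gupta: Gupta wins 16–3.
Hale vs Ito: Ito wins 11–8.
Gupta vs Ito: Gupta wins 19–0.
Gupta beats each rival — Diaz (16–3), Erikson (16–3), Khan (19–0), Hale (16–3), Ito (19–0) — so Gupta is the Condorcet winner.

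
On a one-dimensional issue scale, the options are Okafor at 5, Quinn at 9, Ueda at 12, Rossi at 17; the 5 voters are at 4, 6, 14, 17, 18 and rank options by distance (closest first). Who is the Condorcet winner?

With single-peaked preferences on a line, the Condorcet winner is the candidate closest to the median voter.
The median voter (position 14) is closest to Ueda at 12.
Check: Ueda vs Quinn — voters closer to Ueda: 3 of 5.

Ueda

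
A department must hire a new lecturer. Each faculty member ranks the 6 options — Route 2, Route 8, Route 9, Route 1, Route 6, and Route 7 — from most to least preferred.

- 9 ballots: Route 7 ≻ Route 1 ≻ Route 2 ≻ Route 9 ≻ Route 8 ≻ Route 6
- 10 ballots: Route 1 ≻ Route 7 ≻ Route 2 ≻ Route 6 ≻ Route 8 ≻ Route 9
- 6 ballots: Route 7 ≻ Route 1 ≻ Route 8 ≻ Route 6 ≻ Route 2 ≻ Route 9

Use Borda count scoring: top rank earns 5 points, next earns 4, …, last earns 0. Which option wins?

Borda scores:
  Route 2: 9·3 + 10·3 + 6·1 = 63
  Route 8: 9·1 + 10·1 + 6·3 = 37
  Route 9: 9·2 + 10·0 + 6·0 = 18
  Route 1: 9·4 + 10·5 + 6·4 = 110
  Route 6: 9·0 + 10·2 + 6·2 = 32
  Route 7: 9·5 + 10·4 + 6·5 = 115
Route 7 has the highest total.

Route 7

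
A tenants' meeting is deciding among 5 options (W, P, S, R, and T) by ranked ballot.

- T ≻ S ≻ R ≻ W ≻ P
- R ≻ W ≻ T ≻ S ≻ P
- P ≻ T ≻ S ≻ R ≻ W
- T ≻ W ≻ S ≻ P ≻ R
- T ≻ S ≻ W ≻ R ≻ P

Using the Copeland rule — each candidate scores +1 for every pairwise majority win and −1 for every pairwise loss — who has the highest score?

Pairwise results:
  W vs P: W wins 4–1.
  W vs S: S wins 3–2.
  W vs R: R wins 3–2.
  W vs T: T wins 4–1.
  P vs S: S wins 4–1.
  P vs R: R wins 3–2.
  P vs T: T wins 4–1.
  S vs R: S wins 4–1.
  S vs T: T wins 5–0.
  R vs T: T wins 4–1.
Copeland scores (wins − losses):
  W: 1 − 3 = -2
  P: 0 − 4 = -4
  S: 3 − 1 = 2
  R: 2 − 2 = 0
  T: 4 − 0 = 4
T has the best Copeland score.

T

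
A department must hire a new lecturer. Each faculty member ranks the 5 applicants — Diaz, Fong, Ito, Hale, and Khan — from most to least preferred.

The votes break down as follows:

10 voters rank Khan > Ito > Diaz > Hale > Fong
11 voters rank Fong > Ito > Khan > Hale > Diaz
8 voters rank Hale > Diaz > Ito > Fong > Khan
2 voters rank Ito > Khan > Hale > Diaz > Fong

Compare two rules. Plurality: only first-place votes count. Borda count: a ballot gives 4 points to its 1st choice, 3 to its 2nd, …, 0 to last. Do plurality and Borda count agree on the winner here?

Plurality first-place counts: Diaz 0, Fong 11, Ito 2, Hale 8, Khan 10 → Fong.
Borda totals: Diaz 46, Fong 52, Ito 87, Hale 57, Khan 68 → Ito.
The two rules disagree: plurality picks Fong, Borda picks Ito.

No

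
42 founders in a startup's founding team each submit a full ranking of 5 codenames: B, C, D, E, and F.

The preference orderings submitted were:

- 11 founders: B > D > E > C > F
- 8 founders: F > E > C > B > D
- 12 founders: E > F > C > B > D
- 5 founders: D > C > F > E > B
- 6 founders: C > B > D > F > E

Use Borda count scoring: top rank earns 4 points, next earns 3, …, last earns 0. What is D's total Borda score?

Borda scores:
  B: 11·4 + 8·1 + 12·1 + 5·0 + 6·3 = 82
  C: 11·1 + 8·2 + 12·2 + 5·3 + 6·4 = 90
  D: 11·3 + 8·0 + 12·0 + 5·4 + 6·2 = 65
  E: 11·2 + 8·3 + 12·4 + 5·1 + 6·0 = 99
  F: 11·0 + 8·4 + 12·3 + 5·2 + 6·1 = 84

65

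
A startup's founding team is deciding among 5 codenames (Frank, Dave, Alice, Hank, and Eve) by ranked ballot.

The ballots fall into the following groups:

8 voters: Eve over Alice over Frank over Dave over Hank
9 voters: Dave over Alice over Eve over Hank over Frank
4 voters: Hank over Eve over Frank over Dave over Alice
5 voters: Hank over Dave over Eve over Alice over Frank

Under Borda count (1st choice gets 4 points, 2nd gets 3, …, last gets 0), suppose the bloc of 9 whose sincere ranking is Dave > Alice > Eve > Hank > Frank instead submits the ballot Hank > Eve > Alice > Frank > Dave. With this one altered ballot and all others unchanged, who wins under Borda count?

Eve

Borda totals with the altered ballot: Frank 33, Dave 27, Alice 47, Hank 72, Eve 81.
The winner is unchanged: still Eve.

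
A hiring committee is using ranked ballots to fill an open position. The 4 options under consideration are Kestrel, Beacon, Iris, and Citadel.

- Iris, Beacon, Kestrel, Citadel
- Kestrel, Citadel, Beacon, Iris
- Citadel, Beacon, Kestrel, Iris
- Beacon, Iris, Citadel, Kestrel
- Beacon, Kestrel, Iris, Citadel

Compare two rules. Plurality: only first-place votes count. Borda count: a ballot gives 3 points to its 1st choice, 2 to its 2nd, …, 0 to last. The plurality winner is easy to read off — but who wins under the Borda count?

Beacon

Plurality first-place counts: Kestrel 1, Beacon 2, Iris 1, Citadel 1 → Beacon.
Borda totals: Kestrel 7, Beacon 11, Iris 6, Citadel 6 → Beacon.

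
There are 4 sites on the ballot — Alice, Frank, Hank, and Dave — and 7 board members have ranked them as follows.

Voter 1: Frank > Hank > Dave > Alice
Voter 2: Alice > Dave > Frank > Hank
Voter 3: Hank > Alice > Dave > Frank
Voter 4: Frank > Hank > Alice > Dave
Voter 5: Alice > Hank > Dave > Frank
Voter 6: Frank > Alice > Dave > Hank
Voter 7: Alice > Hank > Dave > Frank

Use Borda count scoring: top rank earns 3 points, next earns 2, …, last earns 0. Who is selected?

Borda scores:
  Alice: 0 + 3 + 2 + 1 + 3 + 2 + 3 = 14
  Frank: 3 + 1 + 0 + 3 + 0 + 3 + 0 = 10
  Hank: 2 + 0 + 3 + 2 + 2 + 0 + 2 = 11
  Dave: 1 + 2 + 1 + 0 + 1 + 1 + 1 = 7
Alice has the highest total.

Alice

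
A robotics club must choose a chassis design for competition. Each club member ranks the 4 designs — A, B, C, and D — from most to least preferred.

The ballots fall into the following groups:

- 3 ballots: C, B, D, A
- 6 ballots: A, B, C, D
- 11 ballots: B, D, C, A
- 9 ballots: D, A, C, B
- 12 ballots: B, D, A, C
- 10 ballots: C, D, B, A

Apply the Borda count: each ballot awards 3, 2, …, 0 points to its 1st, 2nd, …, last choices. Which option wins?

B

Borda scores:
  A: 3·0 + 6·3 + 11·0 + 9·2 + 12·1 + 10·0 = 48
  B: 3·2 + 6·2 + 11·3 + 9·0 + 12·3 + 10·1 = 97
  C: 3·3 + 6·1 + 11·1 + 9·1 + 12·0 + 10·3 = 65
  D: 3·1 + 6·0 + 11·2 + 9·3 + 12·2 + 10·2 = 96
B has the highest total.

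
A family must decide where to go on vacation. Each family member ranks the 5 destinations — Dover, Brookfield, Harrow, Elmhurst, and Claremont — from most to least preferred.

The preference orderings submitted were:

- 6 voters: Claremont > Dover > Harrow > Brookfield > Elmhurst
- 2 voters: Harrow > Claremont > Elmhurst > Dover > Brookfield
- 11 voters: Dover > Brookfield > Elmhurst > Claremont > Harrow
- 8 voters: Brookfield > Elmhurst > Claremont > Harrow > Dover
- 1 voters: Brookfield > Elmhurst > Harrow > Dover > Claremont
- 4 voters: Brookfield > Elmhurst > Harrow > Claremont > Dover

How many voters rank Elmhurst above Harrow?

Ballots ranking Elmhurst above Harrow: 11+8+1+4 = 24.
Ballots ranking Harrow above Elmhurst: 6+2 = 8.
So 24 of 32 voters prefer Elmhurst to Harrow.

24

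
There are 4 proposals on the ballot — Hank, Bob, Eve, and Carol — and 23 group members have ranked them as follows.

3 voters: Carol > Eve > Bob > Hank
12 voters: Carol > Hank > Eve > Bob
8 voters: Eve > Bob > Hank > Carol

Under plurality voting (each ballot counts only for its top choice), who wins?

Carol

First-place vote totals:
  Hank: 0
  Bob: 0
  Eve: 8
  Carol: 15
Carol has the most first-place votes.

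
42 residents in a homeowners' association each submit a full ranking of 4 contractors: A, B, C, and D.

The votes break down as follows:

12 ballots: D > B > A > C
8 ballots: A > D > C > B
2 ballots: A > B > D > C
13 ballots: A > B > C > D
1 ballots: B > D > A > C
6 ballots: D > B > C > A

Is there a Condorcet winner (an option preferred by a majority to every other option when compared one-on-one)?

Yes

Head-to-head results (42 voters total):
A vs B: A wins 23–19.
A vs C: A wins 36–6.
A vs D: A wins 23–19.
B vs C: B wins 34–8.
B vs D: D wins 26–16.
C vs D: D wins 29–13.
A beats each rival — B (23–19), C (36–6), D (23–19) — so A is the Condorcet winner.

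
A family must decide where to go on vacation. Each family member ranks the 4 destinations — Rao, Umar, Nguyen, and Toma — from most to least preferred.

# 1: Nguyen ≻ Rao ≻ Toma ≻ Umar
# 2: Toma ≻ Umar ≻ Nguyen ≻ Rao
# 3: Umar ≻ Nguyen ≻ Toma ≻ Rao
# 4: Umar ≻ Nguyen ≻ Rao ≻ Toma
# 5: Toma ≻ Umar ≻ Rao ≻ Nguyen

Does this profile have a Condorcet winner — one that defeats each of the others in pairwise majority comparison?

Head-to-head results (5 voters total):
Rao vs Umar: Umar wins 4–1.
Rao vs Nguyen: Nguyen wins 4–1.
Rao vs Toma: Toma wins 3–2.
Umar vs Nguyen: Umar wins 4–1.
Umar vs Toma: Toma wins 3–2.
Nguyen vs Toma: Nguyen wins 3–2.
No candidate beats all others: Umar beats Nguyen beats Toma beats Umar, a majority cycle.

No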